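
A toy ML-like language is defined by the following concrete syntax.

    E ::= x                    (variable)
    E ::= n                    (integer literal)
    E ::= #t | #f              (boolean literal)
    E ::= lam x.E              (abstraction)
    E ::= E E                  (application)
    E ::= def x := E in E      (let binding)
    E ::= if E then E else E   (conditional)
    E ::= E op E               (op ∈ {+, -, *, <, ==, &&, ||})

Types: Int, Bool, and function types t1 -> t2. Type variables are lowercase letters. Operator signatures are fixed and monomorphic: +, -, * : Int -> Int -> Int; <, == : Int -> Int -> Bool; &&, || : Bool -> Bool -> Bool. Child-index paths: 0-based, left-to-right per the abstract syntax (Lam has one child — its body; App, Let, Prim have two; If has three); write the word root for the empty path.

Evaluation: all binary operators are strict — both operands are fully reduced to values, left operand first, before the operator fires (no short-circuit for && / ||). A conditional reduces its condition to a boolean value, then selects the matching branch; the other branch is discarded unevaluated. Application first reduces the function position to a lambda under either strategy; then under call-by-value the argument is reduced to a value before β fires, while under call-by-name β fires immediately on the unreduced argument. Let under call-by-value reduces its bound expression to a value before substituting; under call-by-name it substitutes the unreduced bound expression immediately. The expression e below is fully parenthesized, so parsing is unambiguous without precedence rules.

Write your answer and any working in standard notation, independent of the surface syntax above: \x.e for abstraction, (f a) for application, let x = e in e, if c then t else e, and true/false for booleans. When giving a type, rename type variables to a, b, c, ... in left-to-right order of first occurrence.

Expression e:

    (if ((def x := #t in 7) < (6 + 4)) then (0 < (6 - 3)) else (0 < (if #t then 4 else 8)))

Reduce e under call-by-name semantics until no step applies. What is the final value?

Answer: true

Derivation:
step 0: (if ((let x = true in 7) < (6 + 4)) then (0 < (6 - 3)) else (0 < (if true then 4 else 8)))
step 1: [let@0.0] (if (7 < (6 + 4)) then (0 < (6 - 3)) else (0 < (if true then 4 else 8)))
step 2: [delta@0.1] (if (7 < 10) then (0 < (6 - 3)) else (0 < (if true then 4 else 8)))
step 3: [delta@0] (if true then (0 < (6 - 3)) else (0 < (if true then 4 else 8)))
step 4: [if@root] (0 < (6 - 3))
step 5: [delta@1] (0 < 3)
step 6: [delta@root] true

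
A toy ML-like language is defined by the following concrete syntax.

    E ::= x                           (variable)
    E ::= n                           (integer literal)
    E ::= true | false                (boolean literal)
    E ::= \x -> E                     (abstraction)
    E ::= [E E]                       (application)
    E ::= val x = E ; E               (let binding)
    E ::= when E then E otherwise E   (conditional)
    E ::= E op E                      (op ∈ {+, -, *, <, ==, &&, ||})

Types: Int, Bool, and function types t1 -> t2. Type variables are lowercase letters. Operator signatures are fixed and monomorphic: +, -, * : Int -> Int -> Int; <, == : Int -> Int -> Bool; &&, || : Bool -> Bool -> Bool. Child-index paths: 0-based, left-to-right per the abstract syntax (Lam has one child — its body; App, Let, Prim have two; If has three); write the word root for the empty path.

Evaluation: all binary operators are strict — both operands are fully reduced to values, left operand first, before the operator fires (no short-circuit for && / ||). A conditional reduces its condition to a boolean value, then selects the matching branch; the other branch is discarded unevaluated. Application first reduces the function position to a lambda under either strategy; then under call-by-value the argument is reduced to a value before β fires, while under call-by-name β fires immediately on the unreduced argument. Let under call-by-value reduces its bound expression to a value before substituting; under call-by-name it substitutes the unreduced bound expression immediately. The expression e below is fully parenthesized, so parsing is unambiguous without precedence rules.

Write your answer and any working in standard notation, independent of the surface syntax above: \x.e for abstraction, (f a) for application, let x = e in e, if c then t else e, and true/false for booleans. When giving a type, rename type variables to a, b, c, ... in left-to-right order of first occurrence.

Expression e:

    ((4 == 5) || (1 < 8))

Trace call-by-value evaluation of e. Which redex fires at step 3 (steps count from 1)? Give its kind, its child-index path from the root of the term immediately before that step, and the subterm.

Answer: delta at root : (false || true)

Working:
step 0: ((4 == 5) || (1 < 8))
step 1: [delta@0] (false || (1 < 8))
step 2: [delta@1] (false || true)
step 3: [delta@root] true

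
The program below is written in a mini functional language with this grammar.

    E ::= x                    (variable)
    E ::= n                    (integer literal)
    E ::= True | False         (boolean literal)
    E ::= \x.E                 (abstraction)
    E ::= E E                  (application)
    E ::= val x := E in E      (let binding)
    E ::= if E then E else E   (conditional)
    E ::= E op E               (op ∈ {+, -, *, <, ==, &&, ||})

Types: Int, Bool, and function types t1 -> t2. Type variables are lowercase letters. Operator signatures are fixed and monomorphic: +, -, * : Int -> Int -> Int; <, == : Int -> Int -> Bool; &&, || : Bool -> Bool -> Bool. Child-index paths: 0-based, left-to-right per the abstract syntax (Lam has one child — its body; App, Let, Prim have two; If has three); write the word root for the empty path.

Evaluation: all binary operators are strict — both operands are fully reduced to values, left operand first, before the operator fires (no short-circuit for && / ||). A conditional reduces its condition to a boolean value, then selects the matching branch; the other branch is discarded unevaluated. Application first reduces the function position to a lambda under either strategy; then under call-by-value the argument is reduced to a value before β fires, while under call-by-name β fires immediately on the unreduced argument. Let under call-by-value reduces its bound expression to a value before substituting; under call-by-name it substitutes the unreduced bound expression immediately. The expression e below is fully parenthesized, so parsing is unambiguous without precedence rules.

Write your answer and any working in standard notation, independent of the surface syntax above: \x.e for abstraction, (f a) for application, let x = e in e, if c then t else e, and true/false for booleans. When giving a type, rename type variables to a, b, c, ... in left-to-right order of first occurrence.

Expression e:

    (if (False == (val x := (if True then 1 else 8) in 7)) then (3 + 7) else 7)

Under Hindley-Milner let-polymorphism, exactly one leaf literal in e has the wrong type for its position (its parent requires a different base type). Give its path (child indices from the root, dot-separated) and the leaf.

Derivation:
  unify Bool ~ Int
  FAIL: mismatch Bool ~ Int

Answer: 0.0 : false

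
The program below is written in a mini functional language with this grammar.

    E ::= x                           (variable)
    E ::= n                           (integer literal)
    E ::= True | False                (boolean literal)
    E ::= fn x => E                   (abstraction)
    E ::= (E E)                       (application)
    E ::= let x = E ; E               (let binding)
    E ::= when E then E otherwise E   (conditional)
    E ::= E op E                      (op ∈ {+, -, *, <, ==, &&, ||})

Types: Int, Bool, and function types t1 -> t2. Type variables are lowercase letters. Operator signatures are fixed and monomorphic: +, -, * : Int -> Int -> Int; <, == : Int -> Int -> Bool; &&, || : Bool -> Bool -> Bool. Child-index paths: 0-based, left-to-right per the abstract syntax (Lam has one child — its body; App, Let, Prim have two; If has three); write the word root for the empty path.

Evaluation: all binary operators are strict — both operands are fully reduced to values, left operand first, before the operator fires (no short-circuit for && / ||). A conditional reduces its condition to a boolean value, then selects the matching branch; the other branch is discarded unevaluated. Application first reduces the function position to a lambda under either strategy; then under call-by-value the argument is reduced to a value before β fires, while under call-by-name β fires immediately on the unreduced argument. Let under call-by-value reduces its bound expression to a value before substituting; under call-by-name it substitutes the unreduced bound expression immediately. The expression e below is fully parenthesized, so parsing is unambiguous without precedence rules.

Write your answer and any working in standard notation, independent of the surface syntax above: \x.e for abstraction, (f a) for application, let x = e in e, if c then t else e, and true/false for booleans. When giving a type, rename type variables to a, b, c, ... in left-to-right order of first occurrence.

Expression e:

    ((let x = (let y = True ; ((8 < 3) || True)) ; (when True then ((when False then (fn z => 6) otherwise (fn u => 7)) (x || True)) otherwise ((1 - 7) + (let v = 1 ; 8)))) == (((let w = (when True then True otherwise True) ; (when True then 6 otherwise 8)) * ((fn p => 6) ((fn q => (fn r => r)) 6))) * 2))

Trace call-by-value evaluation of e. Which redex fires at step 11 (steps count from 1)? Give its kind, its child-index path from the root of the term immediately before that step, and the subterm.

Answer: if at 1.0.0 : (if true then 6 else 8)

Trace:
step 0: ((let x = (let y = true in ((8 < 3) || true)) in (if true then ((if false then (\z.6) else (\u.7)) (x || true)) else ((1 - 7) + (let v = 1 in 8)))) == (((let w = (if true then true else true) in (if true then 6 else 8)) * ((\p.6) ((\q.(\r.r)) 6))) * 2))
step 1: [let@0.0] ((let x = ((8 < 3) || true) in (if true then ((if false then (\z.6) else (\u.7)) (x || true)) else ((1 - 7) + (let v = 1 in 8)))) == (((let w = (if true then true else true) in (if true then 6 else 8)) * ((\p.6) ((\q.(\r.r)) 6))) * 2))
step 2: [delta@0.0.0] ((let x = (false || true) in (if true then ((if false then (\z.6) else (\u.7)) (x || true)) else ((1 - 7) + (let v = 1 in 8)))) == (((let w = (if true then true else true) in (if true then 6 else 8)) * ((\p.6) ((\q.(\r.r)) 6))) * 2))
step 3: [delta@0.0] ((let x = true in (if true then ((if false then (\z.6) else (\u.7)) (x || true)) else ((1 - 7) + (let v = 1 in 8)))) == (((let w = (if true then true else true) in (if true then 6 else 8)) * ((\p.6) ((\q.(\r.r)) 6))) * 2))
step 4: [let@0] ((if true then ((if false then (\z.6) else (\u.7)) (true || true)) else ((1 - 7) + (let v = 1 in 8))) == (((let w = (if true then true else true) in (if true then 6 else 8)) * ((\p.6) ((\q.(\r.r)) 6))) * 2))
step 5: [if@0] (((if false then (\z.6) else (\u.7)) (true || true)) == (((let w = (if true then true else true) in (if true then 6 else 8)) * ((\p.6) ((\q.(\r.r)) 6))) * 2))
step 6: [if@0.0] (((\u.7) (true || true)) == (((let w = (if true then true else true) in (if true then 6 else 8)) * ((\p.6) ((\q.(\r.r)) 6))) * 2))
step 7: [delta@0.1] (((\u.7) true) == (((let w = (if true then true else true) in (if true then 6 else 8)) * ((\p.6) ((\q.(\r.r)) 6))) * 2))
step 8: [beta@0] (7 == (((let w = (if true then true else true) in (if true then 6 else 8)) * ((\p.6) ((\q.(\r.r)) 6))) * 2))
step 9: [if@1.0.0.0] (7 == (((let w = true in (if true then 6 else 8)) * ((\p.6) ((\q.(\r.r)) 6))) * 2))
step 10: [let@1.0.0] (7 == (((if true then 6 else 8) * ((\p.6) ((\q.(\r.r)) 6))) * 2))
step 11: [if@1.0.0] (7 == ((6 * ((\p.6) ((\q.(\r.r)) 6))) * 2))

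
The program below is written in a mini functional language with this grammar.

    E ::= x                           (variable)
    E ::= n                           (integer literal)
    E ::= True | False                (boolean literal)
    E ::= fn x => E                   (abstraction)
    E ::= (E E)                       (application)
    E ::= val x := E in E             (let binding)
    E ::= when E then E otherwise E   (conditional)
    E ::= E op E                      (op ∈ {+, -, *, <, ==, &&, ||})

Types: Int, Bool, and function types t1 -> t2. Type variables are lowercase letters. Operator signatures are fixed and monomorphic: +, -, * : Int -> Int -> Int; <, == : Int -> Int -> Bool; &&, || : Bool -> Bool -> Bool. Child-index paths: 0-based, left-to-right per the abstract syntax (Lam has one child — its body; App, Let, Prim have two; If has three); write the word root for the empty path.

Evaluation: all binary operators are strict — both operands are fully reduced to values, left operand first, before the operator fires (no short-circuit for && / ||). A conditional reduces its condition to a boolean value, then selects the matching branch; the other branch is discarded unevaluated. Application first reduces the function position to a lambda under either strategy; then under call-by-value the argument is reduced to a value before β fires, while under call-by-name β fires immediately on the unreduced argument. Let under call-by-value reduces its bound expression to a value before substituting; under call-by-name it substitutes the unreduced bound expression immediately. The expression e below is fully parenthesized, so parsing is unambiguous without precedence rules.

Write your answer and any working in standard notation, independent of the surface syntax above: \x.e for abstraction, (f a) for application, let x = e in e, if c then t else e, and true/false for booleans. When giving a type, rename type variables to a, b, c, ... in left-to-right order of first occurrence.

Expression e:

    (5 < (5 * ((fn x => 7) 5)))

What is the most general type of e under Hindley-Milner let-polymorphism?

Answer: Bool

Trace:
  unify Int ~ Int
  unify Int ~ Int
\x._ : a -> Int
  unify a -> Int ~ Int -> b
  unify a ~ Int
  unify Int ~ b
_ _ : Int
  unify Int ~ Int
  unify Int ~ Int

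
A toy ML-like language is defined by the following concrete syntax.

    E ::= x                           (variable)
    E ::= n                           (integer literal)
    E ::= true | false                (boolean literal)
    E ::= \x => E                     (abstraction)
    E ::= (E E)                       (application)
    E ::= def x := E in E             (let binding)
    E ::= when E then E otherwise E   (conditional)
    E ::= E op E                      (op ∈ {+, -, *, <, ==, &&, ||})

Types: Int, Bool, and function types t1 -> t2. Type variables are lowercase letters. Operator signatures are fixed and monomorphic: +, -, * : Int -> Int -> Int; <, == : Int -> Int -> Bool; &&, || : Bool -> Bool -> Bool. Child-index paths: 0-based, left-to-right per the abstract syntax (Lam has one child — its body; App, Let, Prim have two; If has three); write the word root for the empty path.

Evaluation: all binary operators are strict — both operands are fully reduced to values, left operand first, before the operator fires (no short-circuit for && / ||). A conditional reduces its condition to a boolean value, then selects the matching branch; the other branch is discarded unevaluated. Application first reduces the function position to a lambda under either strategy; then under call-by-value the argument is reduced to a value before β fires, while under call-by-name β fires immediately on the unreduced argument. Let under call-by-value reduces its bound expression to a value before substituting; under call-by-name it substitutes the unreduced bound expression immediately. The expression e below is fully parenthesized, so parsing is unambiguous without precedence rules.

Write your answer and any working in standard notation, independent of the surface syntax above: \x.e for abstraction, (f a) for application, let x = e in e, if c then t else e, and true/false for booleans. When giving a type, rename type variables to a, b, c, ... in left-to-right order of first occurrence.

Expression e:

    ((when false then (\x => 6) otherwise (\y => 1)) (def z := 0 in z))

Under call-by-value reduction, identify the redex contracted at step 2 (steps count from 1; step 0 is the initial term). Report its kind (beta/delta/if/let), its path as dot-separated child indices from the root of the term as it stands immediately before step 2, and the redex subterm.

Answer: let at 1 : (let z = 0 in z)

Working:
step 0: ((if false then (\x.6) else (\y.1)) (let z = 0 in z))
step 1: [if@0] ((\y.1) (let z = 0 in z))
step 2: [let@1] ((\y.1) 0)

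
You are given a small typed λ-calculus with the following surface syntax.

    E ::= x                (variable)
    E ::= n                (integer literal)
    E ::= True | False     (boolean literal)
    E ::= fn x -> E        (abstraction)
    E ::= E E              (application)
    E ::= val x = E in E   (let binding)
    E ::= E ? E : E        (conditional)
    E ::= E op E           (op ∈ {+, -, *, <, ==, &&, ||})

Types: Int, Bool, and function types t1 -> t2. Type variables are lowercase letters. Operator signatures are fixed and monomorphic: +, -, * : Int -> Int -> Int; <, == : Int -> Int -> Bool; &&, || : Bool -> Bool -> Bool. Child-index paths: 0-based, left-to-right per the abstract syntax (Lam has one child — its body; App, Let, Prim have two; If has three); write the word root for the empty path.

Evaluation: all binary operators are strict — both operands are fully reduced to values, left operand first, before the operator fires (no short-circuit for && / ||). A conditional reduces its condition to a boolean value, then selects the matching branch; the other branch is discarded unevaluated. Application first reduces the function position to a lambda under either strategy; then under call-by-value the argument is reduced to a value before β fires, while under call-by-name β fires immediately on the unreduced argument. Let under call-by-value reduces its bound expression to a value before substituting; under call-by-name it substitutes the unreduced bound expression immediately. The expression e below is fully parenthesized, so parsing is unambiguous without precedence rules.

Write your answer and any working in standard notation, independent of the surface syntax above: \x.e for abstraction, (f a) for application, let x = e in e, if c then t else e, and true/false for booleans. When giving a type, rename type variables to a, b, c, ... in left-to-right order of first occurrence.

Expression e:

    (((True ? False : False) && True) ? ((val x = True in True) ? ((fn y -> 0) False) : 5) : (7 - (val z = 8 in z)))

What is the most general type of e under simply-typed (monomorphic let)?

Trace:
  unify Bool ~ Bool
  unify Bool ~ Bool
  unify Bool ~ Bool
  unify Bool ~ Bool
  unify Bool ~ Bool
let x : Bool
  unify Bool ~ Bool
\y._ : a -> Int
  unify a -> Int ~ Bool -> b
  unify a ~ Bool
  unify Int ~ b
_ _ : Int
  unify Int ~ Int
  unify Int ~ Int
let z : Int
z : Int
  unify Int ~ Int
  unify Int ~ Int

Answer: Int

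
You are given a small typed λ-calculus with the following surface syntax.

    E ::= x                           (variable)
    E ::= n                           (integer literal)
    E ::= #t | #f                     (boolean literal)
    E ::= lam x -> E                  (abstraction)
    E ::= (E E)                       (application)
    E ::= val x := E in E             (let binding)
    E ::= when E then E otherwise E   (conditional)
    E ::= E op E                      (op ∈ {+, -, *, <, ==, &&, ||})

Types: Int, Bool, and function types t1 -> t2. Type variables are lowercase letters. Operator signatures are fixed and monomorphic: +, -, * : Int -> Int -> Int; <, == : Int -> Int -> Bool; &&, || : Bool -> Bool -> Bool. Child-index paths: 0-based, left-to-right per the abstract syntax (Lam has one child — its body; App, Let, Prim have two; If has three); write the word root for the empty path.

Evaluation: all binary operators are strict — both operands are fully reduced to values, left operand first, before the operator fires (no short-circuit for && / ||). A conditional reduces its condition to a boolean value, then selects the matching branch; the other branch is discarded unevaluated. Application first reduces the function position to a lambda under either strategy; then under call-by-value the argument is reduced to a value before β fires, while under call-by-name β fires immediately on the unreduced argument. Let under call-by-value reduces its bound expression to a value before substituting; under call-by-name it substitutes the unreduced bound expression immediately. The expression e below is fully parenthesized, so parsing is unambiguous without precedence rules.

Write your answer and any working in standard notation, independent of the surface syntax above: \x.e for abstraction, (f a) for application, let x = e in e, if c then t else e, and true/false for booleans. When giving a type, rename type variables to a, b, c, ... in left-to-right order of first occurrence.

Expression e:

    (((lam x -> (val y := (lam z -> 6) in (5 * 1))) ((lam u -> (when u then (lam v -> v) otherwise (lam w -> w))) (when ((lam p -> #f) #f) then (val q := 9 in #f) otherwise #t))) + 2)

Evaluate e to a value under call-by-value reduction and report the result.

Trace:
step 0: (((\x.(let y = (\z.6) in (5 * 1))) ((\u.(if u then (\v.v) else (\w.w))) (if ((\p.false) false) then (let q = 9 in false) else true))) + 2)
step 1: [beta@0.1.1.0] (((\x.(let y = (\z.6) in (5 * 1))) ((\u.(if u then (\v.v) else (\w.w))) (if false then (let q = 9 in false) else true))) + 2)
step 2: [if@0.1.1] (((\x.(let y = (\z.6) in (5 * 1))) ((\u.(if u then (\v.v) else (\w.w))) true)) + 2)
step 3: [beta@0.1] (((\x.(let y = (\z.6) in (5 * 1))) (if true then (\v.v) else (\w.w))) + 2)
step 4: [if@0.1] (((\x.(let y = (\z.6) in (5 * 1))) (\v.v)) + 2)
step 5: [beta@0] ((let y = (\z.6) in (5 * 1)) + 2)
step 6: [let@0] ((5 * 1) + 2)
step 7: [delta@0] (5 + 2)
step 8: [delta@root] 7

Answer: 7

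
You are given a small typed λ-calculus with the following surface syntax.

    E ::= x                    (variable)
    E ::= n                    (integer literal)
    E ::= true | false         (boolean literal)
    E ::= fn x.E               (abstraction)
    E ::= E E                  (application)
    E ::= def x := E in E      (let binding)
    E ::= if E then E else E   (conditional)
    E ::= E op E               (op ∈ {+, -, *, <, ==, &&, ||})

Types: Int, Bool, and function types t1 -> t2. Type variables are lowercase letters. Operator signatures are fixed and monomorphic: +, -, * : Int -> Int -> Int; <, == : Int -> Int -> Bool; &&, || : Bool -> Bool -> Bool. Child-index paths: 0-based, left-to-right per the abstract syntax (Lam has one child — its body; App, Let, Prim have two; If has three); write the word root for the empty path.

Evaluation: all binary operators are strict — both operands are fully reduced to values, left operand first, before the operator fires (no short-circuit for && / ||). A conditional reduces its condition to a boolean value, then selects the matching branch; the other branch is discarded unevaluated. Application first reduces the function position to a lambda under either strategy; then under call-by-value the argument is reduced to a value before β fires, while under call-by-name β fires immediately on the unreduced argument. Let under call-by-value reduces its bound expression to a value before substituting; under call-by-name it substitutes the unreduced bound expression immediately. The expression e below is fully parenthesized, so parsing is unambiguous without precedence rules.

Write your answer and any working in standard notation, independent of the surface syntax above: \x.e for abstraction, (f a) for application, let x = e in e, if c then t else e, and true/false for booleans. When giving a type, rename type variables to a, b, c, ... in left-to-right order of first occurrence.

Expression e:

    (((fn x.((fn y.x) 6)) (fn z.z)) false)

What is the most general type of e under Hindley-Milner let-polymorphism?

Answer: Bool

Working:
x : a
\y._ : b -> a
  unify b -> a ~ Int -> c
  unify b ~ Int
  unify a ~ c
_ _ : c
\x._ : c -> c
z : d
\z._ : d -> d
  unify c -> c ~ (d -> d) -> e
  unify c ~ d -> d
  unify d -> d ~ e
_ _ : d -> d
  unify d -> d ~ Bool -> f
  unify d ~ Bool
  unify Bool ~ f
_ _ : Bool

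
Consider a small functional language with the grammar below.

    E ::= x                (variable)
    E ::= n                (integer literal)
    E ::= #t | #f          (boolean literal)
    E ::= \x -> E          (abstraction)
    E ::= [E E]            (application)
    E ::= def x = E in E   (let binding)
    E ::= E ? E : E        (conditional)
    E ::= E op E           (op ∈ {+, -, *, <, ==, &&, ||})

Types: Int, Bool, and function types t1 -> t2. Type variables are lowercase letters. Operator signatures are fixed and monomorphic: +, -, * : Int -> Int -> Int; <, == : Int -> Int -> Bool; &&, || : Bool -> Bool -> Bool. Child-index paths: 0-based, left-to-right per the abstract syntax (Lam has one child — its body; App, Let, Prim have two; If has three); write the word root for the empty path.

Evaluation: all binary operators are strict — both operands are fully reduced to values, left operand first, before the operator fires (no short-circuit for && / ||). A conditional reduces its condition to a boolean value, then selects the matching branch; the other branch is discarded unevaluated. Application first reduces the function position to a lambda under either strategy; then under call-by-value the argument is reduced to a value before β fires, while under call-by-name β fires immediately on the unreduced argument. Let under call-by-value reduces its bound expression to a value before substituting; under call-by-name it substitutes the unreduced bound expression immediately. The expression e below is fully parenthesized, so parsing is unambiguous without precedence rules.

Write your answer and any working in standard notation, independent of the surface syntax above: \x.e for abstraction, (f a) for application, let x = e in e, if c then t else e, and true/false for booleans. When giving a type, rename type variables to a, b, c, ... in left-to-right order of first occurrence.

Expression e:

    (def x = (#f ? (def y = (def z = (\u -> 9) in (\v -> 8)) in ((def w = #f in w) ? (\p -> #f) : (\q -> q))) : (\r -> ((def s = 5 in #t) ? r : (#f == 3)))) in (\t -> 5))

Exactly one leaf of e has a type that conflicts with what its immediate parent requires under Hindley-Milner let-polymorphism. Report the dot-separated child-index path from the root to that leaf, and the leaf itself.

Derivation:
  unify Bool ~ Bool
\u._ : a -> Int
let z : forall. a -> Int
\v._ : b -> Int
let y : forall. b -> Int
let w : Bool
w : Bool
  unify Bool ~ Bool
\p._ : c -> Bool
q : d
\q._ : d -> d
  unify c -> Bool ~ d -> d
  unify c ~ d
  unify Bool ~ d
let s : Int
  unify Bool ~ Bool
r : e
  unify Bool ~ Int
  FAIL: mismatch Bool ~ Int

Answer: 0.2.0.2.0 : false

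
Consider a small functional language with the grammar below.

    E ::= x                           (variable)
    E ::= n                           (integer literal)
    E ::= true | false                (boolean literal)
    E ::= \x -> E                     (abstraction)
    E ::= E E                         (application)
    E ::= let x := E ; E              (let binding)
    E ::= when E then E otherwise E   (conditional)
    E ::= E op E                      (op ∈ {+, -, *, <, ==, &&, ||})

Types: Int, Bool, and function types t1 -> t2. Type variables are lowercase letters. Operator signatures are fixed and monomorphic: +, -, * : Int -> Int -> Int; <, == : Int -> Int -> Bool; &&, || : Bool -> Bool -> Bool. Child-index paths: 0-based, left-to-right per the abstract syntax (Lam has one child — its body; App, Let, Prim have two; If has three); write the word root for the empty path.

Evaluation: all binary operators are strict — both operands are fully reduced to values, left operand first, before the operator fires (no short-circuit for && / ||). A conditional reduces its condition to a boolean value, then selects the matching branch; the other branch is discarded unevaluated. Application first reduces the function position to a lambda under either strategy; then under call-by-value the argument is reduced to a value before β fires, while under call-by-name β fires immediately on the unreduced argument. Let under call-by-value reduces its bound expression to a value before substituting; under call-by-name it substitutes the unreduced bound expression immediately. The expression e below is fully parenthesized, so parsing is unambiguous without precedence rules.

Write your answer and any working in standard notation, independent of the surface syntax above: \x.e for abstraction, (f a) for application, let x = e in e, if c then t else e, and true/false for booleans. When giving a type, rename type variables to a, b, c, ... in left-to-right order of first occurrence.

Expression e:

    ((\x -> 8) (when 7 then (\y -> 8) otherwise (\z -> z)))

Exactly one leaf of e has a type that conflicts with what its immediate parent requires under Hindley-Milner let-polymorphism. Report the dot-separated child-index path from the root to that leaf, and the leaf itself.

Working:
\x._ : a -> Int
  unify Int ~ Bool
  FAIL: mismatch Int ~ Bool

Answer: 1.0 : 7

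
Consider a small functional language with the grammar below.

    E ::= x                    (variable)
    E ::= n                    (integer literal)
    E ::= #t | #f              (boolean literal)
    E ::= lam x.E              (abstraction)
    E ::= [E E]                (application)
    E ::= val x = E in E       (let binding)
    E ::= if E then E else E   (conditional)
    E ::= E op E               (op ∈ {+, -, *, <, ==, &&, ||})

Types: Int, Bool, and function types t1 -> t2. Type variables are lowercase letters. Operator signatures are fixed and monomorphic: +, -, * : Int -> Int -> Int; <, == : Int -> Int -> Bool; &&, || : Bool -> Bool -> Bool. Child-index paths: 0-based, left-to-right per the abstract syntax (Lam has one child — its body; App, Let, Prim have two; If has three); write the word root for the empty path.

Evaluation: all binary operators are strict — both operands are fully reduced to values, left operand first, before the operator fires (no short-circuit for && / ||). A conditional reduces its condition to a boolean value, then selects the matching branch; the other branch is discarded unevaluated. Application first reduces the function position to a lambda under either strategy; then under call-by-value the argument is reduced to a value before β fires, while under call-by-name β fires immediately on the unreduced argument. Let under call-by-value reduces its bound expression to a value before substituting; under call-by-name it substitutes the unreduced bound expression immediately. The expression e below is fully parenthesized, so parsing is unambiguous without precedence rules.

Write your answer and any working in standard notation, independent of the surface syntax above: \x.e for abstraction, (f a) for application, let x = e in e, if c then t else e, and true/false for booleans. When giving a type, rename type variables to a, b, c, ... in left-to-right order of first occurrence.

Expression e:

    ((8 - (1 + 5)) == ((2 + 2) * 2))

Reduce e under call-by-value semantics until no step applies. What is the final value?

Working:
step 0: ((8 - (1 + 5)) == ((2 + 2) * 2))
step 1: [delta@0.1] ((8 - 6) == ((2 + 2) * 2))
step 2: [delta@0] (2 == ((2 + 2) * 2))
step 3: [delta@1.0] (2 == (4 * 2))
step 4: [delta@1] (2 == 8)
step 5: [delta@root] false

Answer: false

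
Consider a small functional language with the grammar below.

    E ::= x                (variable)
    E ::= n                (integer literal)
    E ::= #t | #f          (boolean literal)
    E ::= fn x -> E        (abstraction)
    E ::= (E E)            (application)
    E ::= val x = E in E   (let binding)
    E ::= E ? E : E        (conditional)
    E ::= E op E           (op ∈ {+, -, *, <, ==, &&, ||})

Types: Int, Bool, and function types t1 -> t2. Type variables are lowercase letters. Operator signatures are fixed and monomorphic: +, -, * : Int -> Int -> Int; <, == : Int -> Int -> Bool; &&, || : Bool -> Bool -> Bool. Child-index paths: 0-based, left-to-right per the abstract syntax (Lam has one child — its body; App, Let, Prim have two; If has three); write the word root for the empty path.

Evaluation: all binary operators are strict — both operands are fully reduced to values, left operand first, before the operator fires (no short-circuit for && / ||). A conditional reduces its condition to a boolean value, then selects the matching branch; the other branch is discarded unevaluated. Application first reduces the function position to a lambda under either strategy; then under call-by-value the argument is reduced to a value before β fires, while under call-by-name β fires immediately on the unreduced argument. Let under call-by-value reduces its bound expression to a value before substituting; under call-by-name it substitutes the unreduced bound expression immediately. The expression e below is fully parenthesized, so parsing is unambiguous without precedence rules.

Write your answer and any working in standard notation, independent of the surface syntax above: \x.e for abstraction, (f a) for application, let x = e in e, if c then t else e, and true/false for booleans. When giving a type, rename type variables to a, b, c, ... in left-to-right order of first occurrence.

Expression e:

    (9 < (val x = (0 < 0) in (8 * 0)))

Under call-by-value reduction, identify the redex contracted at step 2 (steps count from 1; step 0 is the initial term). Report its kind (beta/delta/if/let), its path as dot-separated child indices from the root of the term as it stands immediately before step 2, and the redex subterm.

Working:
step 0: (9 < (let x = (0 < 0) in (8 * 0)))
step 1: [delta@1.0] (9 < (let x = false in (8 * 0)))
step 2: [let@1] (9 < (8 * 0))

Answer: let at 1 : (let x = false in (8 * 0))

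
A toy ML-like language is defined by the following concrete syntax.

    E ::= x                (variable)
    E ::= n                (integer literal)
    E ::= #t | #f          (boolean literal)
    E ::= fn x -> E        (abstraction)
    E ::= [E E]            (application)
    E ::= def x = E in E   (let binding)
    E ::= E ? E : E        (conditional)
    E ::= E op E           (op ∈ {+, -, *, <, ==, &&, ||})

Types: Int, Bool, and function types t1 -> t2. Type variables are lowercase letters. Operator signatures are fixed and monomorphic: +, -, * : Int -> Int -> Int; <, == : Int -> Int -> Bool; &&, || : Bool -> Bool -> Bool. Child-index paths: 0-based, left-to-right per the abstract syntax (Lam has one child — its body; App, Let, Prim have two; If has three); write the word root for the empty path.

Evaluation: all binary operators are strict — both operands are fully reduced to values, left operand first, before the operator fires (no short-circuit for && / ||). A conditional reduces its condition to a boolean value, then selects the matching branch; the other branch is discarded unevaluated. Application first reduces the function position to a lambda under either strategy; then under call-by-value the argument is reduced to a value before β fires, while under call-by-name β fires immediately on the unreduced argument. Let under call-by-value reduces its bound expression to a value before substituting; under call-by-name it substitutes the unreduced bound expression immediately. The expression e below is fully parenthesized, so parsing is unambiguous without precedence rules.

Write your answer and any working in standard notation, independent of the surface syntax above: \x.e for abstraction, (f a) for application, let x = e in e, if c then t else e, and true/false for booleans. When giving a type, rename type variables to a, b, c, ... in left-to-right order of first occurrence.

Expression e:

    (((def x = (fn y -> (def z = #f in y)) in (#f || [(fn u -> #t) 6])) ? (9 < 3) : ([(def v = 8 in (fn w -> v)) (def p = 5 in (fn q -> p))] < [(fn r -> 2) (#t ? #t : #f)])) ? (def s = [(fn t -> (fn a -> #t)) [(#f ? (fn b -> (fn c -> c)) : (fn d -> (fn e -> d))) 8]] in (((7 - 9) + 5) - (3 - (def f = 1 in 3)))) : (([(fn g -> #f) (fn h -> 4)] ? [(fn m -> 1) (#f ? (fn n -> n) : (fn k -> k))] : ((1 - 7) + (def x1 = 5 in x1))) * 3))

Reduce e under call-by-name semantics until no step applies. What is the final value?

Answer: -3

Derivation:
step 0: (if (if (let x = (\y.(let z = false in y)) in (false || ((\u.true) 6))) then (9 < 3) else (((let v = 8 in (\w.v)) (let p = 5 in (\q.p))) < ((\r.2) (if true then true else false)))) then (let s = ((\t.(\a.true)) ((if false then (\b.(\c.c)) else (\d.(\e.d))) 8)) in (((7 - 9) + 5) - (3 - (let f = 1 in 3)))) else ((if ((\g.false) (\h.4)) then ((\m.1) (if false then (\n.n) else (\k.k))) else ((1 - 7) + (let x1 = 5 in x1))) * 3))
step 1: [let@0.0] (if (if (false || ((\u.true) 6)) then (9 < 3) else (((let v = 8 in (\w.v)) (let p = 5 in (\q.p))) < ((\r.2) (if true then true else false)))) then (let s = ((\t.(\a.true)) ((if false then (\b.(\c.c)) else (\d.(\e.d))) 8)) in (((7 - 9) + 5) - (3 - (let f = 1 in 3)))) else ((if ((\g.false) (\h.4)) then ((\m.1) (if false then (\n.n) else (\k.k))) else ((1 - 7) + (let x1 = 5 in x1))) * 3))
step 2: [beta@0.0.1] (if (if (false || true) then (9 < 3) else (((let v = 8 in (\w.v)) (let p = 5 in (\q.p))) < ((\r.2) (if true then true else false)))) then (let s = ((\t.(\a.true)) ((if false then (\b.(\c.c)) else (\d.(\e.d))) 8)) in (((7 - 9) + 5) - (3 - (let f = 1 in 3)))) else ((if ((\g.false) (\h.4)) then ((\m.1) (if false then (\n.n) else (\k.k))) else ((1 - 7) + (let x1 = 5 in x1))) * 3))
step 3: [delta@0.0] (if (if true then (9 < 3) else (((let v = 8 in (\w.v)) (let p = 5 in (\q.p))) < ((\r.2) (if true then true else false)))) then (let s = ((\t.(\a.true)) ((if false then (\b.(\c.c)) else (\d.(\e.d))) 8)) in (((7 - 9) + 5) - (3 - (let f = 1 in 3)))) else ((if ((\g.false) (\h.4)) then ((\m.1) (if false then (\n.n) else (\k.k))) else ((1 - 7) + (let x1 = 5 in x1))) * 3))
step 4: [if@0] (if (9 < 3) then (let s = ((\t.(\a.true)) ((if false then (\b.(\c.c)) else (\d.(\e.d))) 8)) in (((7 - 9) + 5) - (3 - (let f = 1 in 3)))) else ((if ((\g.false) (\h.4)) then ((\m.1) (if false then (\n.n) else (\k.k))) else ((1 - 7) + (let x1 = 5 in x1))) * 3))
step 5: [delta@0] (if false then (let s = ((\t.(\a.true)) ((if false then (\b.(\c.c)) else (\d.(\e.d))) 8)) in (((7 - 9) + 5) - (3 - (let f = 1 in 3)))) else ((if ((\g.false) (\h.4)) then ((\m.1) (if false then (\n.n) else (\k.k))) else ((1 - 7) + (let x1 = 5 in x1))) * 3))
step 6: [if@root] ((if ((\g.false) (\h.4)) then ((\m.1) (if false then (\n.n) else (\k.k))) else ((1 - 7) + (let x1 = 5 in x1))) * 3)
step 7: [beta@0.0] ((if false then ((\m.1) (if false then (\n.n) else (\k.k))) else ((1 - 7) + (let x1 = 5 in x1))) * 3)
step 8: [if@0] (((1 - 7) + (let x1 = 5 in x1)) * 3)
step 9: [delta@0.0] ((-6 + (let x1 = 5 in x1)) * 3)
step 10: [let@0.1] ((-6 + 5) * 3)
step 11: [delta@0] (-1 * 3)
step 12: [delta@root] -3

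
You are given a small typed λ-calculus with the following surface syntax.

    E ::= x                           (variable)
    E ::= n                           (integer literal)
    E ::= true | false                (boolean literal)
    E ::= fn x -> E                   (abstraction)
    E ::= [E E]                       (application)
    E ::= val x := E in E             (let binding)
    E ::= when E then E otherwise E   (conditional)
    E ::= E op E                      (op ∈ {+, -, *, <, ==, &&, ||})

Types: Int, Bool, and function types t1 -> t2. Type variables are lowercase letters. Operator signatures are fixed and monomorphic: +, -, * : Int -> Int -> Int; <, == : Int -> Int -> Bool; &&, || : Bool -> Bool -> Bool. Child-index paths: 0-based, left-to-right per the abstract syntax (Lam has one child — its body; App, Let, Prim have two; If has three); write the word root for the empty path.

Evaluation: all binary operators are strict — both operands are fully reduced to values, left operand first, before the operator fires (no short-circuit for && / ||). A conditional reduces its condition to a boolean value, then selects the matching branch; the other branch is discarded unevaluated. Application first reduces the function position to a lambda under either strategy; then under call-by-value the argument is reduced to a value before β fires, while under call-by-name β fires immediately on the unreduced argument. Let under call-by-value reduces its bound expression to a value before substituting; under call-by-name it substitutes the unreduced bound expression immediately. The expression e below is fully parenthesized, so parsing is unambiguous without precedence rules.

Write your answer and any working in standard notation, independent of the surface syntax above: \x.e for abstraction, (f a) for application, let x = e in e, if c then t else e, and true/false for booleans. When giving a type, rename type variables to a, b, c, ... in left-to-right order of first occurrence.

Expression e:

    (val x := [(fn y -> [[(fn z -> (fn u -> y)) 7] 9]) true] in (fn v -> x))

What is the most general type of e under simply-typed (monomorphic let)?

Working:
y : a
\u._ : c -> a
\z._ : b -> c -> a
  unify b -> c -> a ~ Int -> d
  unify b ~ Int
  unify c -> a ~ d
_ _ : c -> a
  unify c -> a ~ Int -> e
  unify c ~ Int
  unify a ~ e
_ _ : e
\y._ : e -> e
  unify e -> e ~ Bool -> f
  unify e ~ Bool
  unify Bool ~ f
_ _ : Bool
let x : Bool
x : Bool
\v._ : g -> Bool

Answer: a -> Bool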